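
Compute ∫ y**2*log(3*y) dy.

Use integration by parts with u = log(3*y), dv = y**2 dy.
Then du = 1/y dy and v = y**3/3.

y**3*(log(y) + log(3))/3 - y**3/9 + C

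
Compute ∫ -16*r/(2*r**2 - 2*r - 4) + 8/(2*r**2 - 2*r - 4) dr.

Let u = 2*r**2 - 2*r - 4, so du = (4*r - 2) dr.
Rewriting, the integral becomes -4·∫ 1/u du = -4·log(u).
Substituting back, u = 2*r**2 - 2*r - 4.

-4*log(2*r**2 - 2*r - 4) + C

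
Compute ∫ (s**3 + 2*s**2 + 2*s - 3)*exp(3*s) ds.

Use integration by parts with u = s**3 + 2*s**2 + 2*s - 3, dv = exp(3*s) ds, so v = exp(3*s)/3.
Apply parts 3 times (tabular method): alternate signs, differentiate u down to 0, integrate dv up.

(9*s**3 + 9*s**2 + 12*s - 31)*exp(3*s)/27 + C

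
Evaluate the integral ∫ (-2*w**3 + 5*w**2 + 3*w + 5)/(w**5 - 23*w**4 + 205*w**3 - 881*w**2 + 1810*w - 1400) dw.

Factor the denominator: (w - 7)*(w - 5)**2*(w - 4)*(w - 2).
Partial-fraction decomposition: 1/(6*(w - 2)) + 31/(6*(w - 4)) + 19/(12*(w - 5)) + 35/(2*(w - 5)**2) - 83/(12*(w - 7)).
Integrate each term; A/(w−a) gives A·log|w−a|; A/(w−a)² gives −A/(w−a).

-83*log(w - 7)/12 + 19*log(w - 5)/12 + 31*log(w - 4)/6 + log(w - 2)/6 - 35/(2*w - 10) + C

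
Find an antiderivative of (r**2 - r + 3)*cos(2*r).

Use integration by parts with u = r**2 - r + 3, dv = cos(2*r) dr, so v = sin(2*r)/2.
Apply parts 2 times (tabular method): alternate signs, differentiate u down to 0, integrate dv up.

r**2*sin(2*r)/2 - r*sin(2*r)/2 + r*cos(2*r)/2 + 5*sin(2*r)/4 - cos(2*r)/4 + C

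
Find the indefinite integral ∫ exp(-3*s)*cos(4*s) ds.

4*exp(-3*s)*sin(4*s)/25 - 3*exp(-3*s)*cos(4*s)/25 + C

Let I denote the integral. Integrate by parts with u = cos(4*s), dv = exp(-3*s) ds, so v = -exp(-3*s)/3: I = -exp(-3*s)*cos(4*s)/3 − (4/3)·∫ exp(-3*s)*sin(4*s) ds.
Apply parts again with u = sin(4*s), dv = exp(-3*s) ds: ∫ exp(-3*s)*sin(4*s) ds = -exp(-3*s)*sin(4*s)/3 + (4/3)·I. Substituting back brings back I: I = 4*exp(-3*s)*sin(4*s)/9 - exp(-3*s)*cos(4*s)/3 − (16/9)·I.
Solving for I: (1 + 16/9)·I equals the remaining terms, so I = (9/25)·(4*exp(-3*s)*sin(4*s)/9 - exp(-3*s)*cos(4*s)/3).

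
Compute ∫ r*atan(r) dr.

r**2*atan(r)/2 - r/2 + atan(r)/2 + C

Use integration by parts with u = arctan(r), dv = r dr.
Then du = 1/(r**2 + 1) dr.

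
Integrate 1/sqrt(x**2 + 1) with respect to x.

log(x + sqrt(x**2 + 1)) + C

Substitute x = tan(θ), so dx = sec(θ)^2 dθ and the radical becomes sqrt(x**2 + 1) = sec(θ) by the Pythagorean identity.
Integrate the resulting trig expression in θ, then back-substitute tan(θ) = x, sec(θ) = sqrt(x**2 + 1) (absorbing any constant into C).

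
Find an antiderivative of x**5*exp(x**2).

Let u = x², du = 2x dx; rewrite as (1/2)∫ u^2·exp(1u) du.
Now integrate by parts 2 times.

(x**4 - 2*x**2 + 2)*exp(x**2)/2 + C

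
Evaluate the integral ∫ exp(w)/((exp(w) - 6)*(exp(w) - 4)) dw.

Let u = e^w, du = e^w dw.
The integral becomes ∫ du/((u-4)(u-6)); decompose into partial fractions.

log(exp(w) - 6)/2 - log(exp(w) - 4)/2 + C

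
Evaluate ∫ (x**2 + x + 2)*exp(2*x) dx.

Use integration by parts with u = x**2 + x + 2, dv = exp(2*x) dx, so v = exp(2*x)/2.
Apply parts 2 times (tabular method): alternate signs, differentiate u down to 0, integrate dv up.

(x**2 + 2)*exp(2*x)/2 + C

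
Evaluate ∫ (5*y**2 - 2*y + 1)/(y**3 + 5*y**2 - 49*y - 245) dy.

29*log(y - 7)/21 - 17*log(y + 5)/3 + 65*log(y + 7)/7 + C

Factor the denominator: (y - 7)*(y + 5)*(y + 7).
Partial-fraction decomposition: 65/(7*(y + 7)) - 17/(3*(y + 5)) + 29/(21*(y - 7)).
Integrate each term: A/(y−a) contributes A·log|y−a|.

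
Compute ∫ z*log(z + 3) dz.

z**2*log(z + 3)/2 - z**2/4 + 3*z/2 - 9*log(z + 3)/2 + C

Use integration by parts with u = log(z + 3), dv = z dz.
Then du = 1/(z + 3) dz and v = z**2/2.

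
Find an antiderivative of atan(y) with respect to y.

y*atan(y) - log(y**2 + 1)/2 + C

Use integration by parts with u = arctan(y), dv = dy.
Then du = 1/(y**2 + 1) dy.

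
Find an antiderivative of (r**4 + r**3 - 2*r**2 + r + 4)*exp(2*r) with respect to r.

(4*r**4 - 4*r**3 - 2*r**2 + 6*r + 13)*exp(2*r)/8 + C

Use integration by parts with u = r**4 + r**3 - 2*r**2 + r + 4, dv = exp(2*r) dr, so v = exp(2*r)/2.
Apply parts 4 times (tabular method): alternate signs, differentiate u down to 0, integrate dv up.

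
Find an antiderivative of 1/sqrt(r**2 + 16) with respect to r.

Substitute r = 4·tan(θ), so dr = 4·sec(θ)^2 dθ and the radical becomes sqrt(r**2 + 16) = 4·sec(θ) by the Pythagorean identity.
Integrate the resulting trig expression in θ, then back-substitute tan(θ) = r/4, sec(θ) = sqrt(r**2 + 16)/4 (absorbing any constant into C).

log(r + sqrt(r**2 + 16)) + C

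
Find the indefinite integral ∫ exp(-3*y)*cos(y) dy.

exp(-3*y)*sin(y)/10 - 3*exp(-3*y)*cos(y)/10 + C

Let I denote the integral. Integrate by parts with u = cos(y), dv = exp(-3*y) dy, so v = -exp(-3*y)/3: I = -exp(-3*y)*cos(y)/3 − (1/3)·∫ exp(-3*y)*sin(y) dy.
Apply parts again with u = sin(y), dv = exp(-3*y) dy: ∫ exp(-3*y)*sin(y) dy = -exp(-3*y)*sin(y)/3 + (1/3)·I. Substituting back brings back I: I = exp(-3*y)*sin(y)/9 - exp(-3*y)*cos(y)/3 − (1/9)·I.
Solving for I: (1 + 1/9)·I equals the remaining terms, so I = (9/10)·(exp(-3*y)*sin(y)/9 - exp(-3*y)*cos(y)/3).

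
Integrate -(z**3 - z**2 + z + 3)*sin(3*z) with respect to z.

Use integration by parts with u = z**3 - z**2 + z + 3, dv = -sin(3*z) dz, so v = cos(3*z)/3.
Apply parts 3 times (tabular method): alternate signs, differentiate u down to 0, integrate dv up.

z**3*cos(3*z)/3 - z**2*sin(3*z)/3 - z**2*cos(3*z)/3 + 2*z*sin(3*z)/9 + z*cos(3*z)/9 - sin(3*z)/27 + 29*cos(3*z)/27 + C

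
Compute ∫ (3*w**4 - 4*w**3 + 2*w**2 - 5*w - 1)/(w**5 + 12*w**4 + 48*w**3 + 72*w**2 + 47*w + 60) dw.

383*log(w + 3)/20 - 1075*log(w + 4)/17 + 2449*log(w + 5)/52 - 6*log(w**2 + 1)/1105 - 23*atan(w)/2210 + C

Factor the denominator: (w + 3)*(w + 4)*(w + 5)*(w**2 + 1).
Partial-fraction decomposition: -(24*w + 23)/(2210*(w**2 + 1)) + 2449/(52*(w + 5)) - 1075/(17*(w + 4)) + 383/(20*(w + 3)).
Integrate each term; A/(w−a) gives A·log|w−a|; the (Bw+D)/(w²+p²) term gives a log and an atan.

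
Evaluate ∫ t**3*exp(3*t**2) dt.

Let u = t², du = 2t dt; rewrite as (1/2)∫ u^1·exp(3u) du.
Now integrate by parts 1 time.

(3*t**2 - 1)*exp(3*t**2)/18 + C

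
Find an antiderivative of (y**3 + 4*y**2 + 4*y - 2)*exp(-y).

Use integration by parts with u = y**3 + 4*y**2 + 4*y - 2, dv = exp(-y) dy, so v = -exp(-y).
Apply parts 3 times (tabular method): alternate signs, differentiate u down to 0, integrate dv up.

(-y**3 - 7*y**2 - 18*y - 16)*exp(-y) + C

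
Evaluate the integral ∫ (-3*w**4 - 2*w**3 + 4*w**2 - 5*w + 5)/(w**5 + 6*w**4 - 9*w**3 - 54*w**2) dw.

Factor the denominator: w**2*(w - 3)*(w + 3)*(w + 6).
Partial-fraction decomposition: -3277/(972*(w + 6)) + 133/(162*(w + 3)) - 271/(486*(w - 3)) + 35/(324*w) - 5/(54*w**2).
Integrate each term; A/(w−a) gives A·log|w−a|; A/(w−a)² gives −A/(w−a).

35*log(w)/324 - 271*log(w - 3)/486 + 133*log(w + 3)/162 - 3277*log(w + 6)/972 + 5/(54*w) + C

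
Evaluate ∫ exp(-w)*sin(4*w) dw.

Let I denote the integral. Integrate by parts with u = sin(4*w), dv = exp(-w) dw, so v = -exp(-w): I = -exp(-w)*sin(4*w) + 4·∫ exp(-w)*cos(4*w) dw.
Apply parts again with u = cos(4*w), dv = exp(-w) dw: ∫ exp(-w)*cos(4*w) dw = -exp(-w)*cos(4*w) − 4·I. Substituting back brings back I: I = -exp(-w)*sin(4*w) - 4*exp(-w)*cos(4*w) − 16·I.
Solving for I: (1 + 16)·I equals the remaining terms, so I = (1/17)·(-exp(-w)*sin(4*w) - 4*exp(-w)*cos(4*w)).

-exp(-w)*sin(4*w)/17 - 4*exp(-w)*cos(4*w)/17 + C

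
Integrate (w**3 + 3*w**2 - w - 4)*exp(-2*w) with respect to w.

(-4*w**3 - 18*w**2 - 14*w + 9)*exp(-2*w)/8 + C

Use integration by parts with u = w**3 + 3*w**2 - w - 4, dv = exp(-2*w) dw, so v = -exp(-2*w)/2.
Apply parts 3 times (tabular method): alternate signs, differentiate u down to 0, integrate dv up.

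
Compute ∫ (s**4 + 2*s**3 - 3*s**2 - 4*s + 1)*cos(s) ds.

s**4*sin(s) + 2*s**3*sin(s) + 4*s**3*cos(s) - 15*s**2*sin(s) + 6*s**2*cos(s) - 16*s*sin(s) - 30*s*cos(s) + 31*sin(s) - 16*cos(s) + C

Use integration by parts with u = s**4 + 2*s**3 - 3*s**2 - 4*s + 1, dv = cos(s) ds, so v = sin(s).
Apply parts 4 times (tabular method): alternate signs, differentiate u down to 0, integrate dv up.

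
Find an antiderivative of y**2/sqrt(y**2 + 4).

Substitute y = 2·tan(θ), so dy = 2·sec(θ)^2 dθ and the radical becomes sqrt(y**2 + 4) = 2·sec(θ) by the Pythagorean identity.
Integrate the resulting trig expression in θ, then back-substitute tan(θ) = y/2, sec(θ) = sqrt(y**2 + 4)/2 (absorbing any constant into C).

y*sqrt(y**2 + 4)/2 - 2*log(y + sqrt(y**2 + 4)) + C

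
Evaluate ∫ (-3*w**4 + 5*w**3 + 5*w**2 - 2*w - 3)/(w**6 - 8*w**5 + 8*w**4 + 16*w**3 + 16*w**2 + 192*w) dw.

-log(w)/64 - 881*log(w - 6)/1280 + 379*log(w - 4)/960 + 67*log(w + 2)/768 + 71*log(w**2 + 4)/640 - 11*atan(w/2)/80 + C

Factor the denominator: w*(w - 6)*(w - 4)*(w + 2)*(w**2 + 4).
Partial-fraction decomposition: (71*w - 88)/(320*(w**2 + 4)) + 67/(768*(w + 2)) + 379/(960*(w - 4)) - 881/(1280*(w - 6)) - 1/(64*w).
Integrate each term; A/(w−a) gives A·log|w−a|; the (Bw+D)/(w²+p²) term gives a log and an atan.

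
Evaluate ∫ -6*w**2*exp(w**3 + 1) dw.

Let u = w**3 + 1, so du = (3*w**2) dw.
Rewriting, the integral becomes -2·∫ e^u du = -2·e^u.
Substituting back, u = w**3 + 1.

-2*exp(w**3 + 1) + C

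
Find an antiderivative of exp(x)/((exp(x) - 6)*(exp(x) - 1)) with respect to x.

Let u = e^x, du = e^x dx.
The integral becomes ∫ du/((u-6)(u-1)); decompose into partial fractions.

log(exp(x) - 6)/5 - log(exp(x) - 1)/5 + C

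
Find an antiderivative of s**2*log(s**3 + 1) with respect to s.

s**3*log(s**3 + 1)/3 - s**3/3 + log(s**3 + 1)/3 + C

Let u = s**3 + 1, so du = (3*s**2) ds.
The integral becomes (1/3)·∫ log(u) du; integrate by parts with u′=log(u), dv′=du.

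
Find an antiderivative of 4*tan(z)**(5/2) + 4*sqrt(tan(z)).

Let u = tan(z), so du = (tan(z)**2 + 1) dz.
Rewriting, the integral becomes 4·∫ √u du = 4·(2/3)u^(3/2).
Substituting back, u = tan(z).

8*tan(z)**(3/2)/3 + C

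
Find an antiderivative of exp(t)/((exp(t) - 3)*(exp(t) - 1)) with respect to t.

log(exp(t) - 3)/2 - log(exp(t) - 1)/2 + C

Let u = e^t, du = e^t dt.
The integral becomes ∫ du/((u-1)(u-3)); decompose into partial fractions.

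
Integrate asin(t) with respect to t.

Use integration by parts with u = arcsin(t), dv = dt.
Then du = 1/sqrt(-t**2 + 1) dt.

t*asin(t) + sqrt(-t**2 + 1) + C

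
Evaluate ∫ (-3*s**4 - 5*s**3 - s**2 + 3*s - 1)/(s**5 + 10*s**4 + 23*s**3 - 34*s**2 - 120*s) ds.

log(s)/120 - 29*log(s - 2)/140 - 127*log(s + 3)/30 + 159*log(s + 4)/8 - 1291*log(s + 5)/70 + C

Factor the denominator: s*(s - 2)*(s + 3)*(s + 4)*(s + 5).
Partial-fraction decomposition: -1291/(70*(s + 5)) + 159/(8*(s + 4)) - 127/(30*(s + 3)) - 29/(140*(s - 2)) + 1/(120*s).
Integrate each term: A/(s−a) contributes A·log|s−a|.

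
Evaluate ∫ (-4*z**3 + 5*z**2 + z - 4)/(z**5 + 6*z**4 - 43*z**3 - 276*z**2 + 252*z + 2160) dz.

-31*log(z - 6)/180 + 8*log(z - 3)/189 + 82*log(z + 4)/35 - 7*log(z + 5) + 517*log(z + 6)/108 + C

Factor the denominator: (z - 6)*(z - 3)*(z + 4)*(z + 5)*(z + 6).
Partial-fraction decomposition: 517/(108*(z + 6)) - 7/(z + 5) + 82/(35*(z + 4)) + 8/(189*(z - 3)) - 31/(180*(z - 6)).
Integrate each term: A/(z−a) contributes A·log|z−a|.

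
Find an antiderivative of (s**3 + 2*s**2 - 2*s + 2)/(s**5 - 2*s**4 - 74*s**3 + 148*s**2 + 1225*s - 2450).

143*log(s - 7)/560 - 167*log(s - 5)/720 + 2*log(s - 2)/135 + 3*log(s + 5)/80 - 229*log(s + 7)/3024 + C

Factor the denominator: (s - 7)*(s - 5)*(s - 2)*(s + 5)*(s + 7).
Partial-fraction decomposition: -229/(3024*(s + 7)) + 3/(80*(s + 5)) + 2/(135*(s - 2)) - 167/(720*(s - 5)) + 143/(560*(s - 7)).
Integrate each term: A/(s−a) contributes A·log|s−a|.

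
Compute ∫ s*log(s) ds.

s**2*log(s)/2 - s**2/4 + C

Use integration by parts with u = log(s), dv = s ds.
Then du = 1/s ds and v = s**2/2.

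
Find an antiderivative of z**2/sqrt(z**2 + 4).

Substitute z = 2·tan(θ), so dz = 2·sec(θ)^2 dθ and the radical becomes sqrt(z**2 + 4) = 2·sec(θ) by the Pythagorean identity.
Integrate the resulting trig expression in θ, then back-substitute tan(θ) = z/2, sec(θ) = sqrt(z**2 + 4)/2 (absorbing any constant into C).

z*sqrt(z**2 + 4)/2 - 2*log(z + sqrt(z**2 + 4)) + C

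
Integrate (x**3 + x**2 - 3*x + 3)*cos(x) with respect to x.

Use integration by parts with u = x**3 + x**2 - 3*x + 3, dv = cos(x) dx, so v = sin(x).
Apply parts 3 times (tabular method): alternate signs, differentiate u down to 0, integrate dv up.

x**3*sin(x) + x**2*sin(x) + 3*x**2*cos(x) - 9*x*sin(x) + 2*x*cos(x) + sin(x) - 9*cos(x) + C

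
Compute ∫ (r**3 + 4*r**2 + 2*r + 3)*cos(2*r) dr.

Use integration by parts with u = r**3 + 4*r**2 + 2*r + 3, dv = cos(2*r) dr, so v = sin(2*r)/2.
Apply parts 3 times (tabular method): alternate signs, differentiate u down to 0, integrate dv up.

r**3*sin(2*r)/2 + 2*r**2*sin(2*r) + 3*r**2*cos(2*r)/4 + r*sin(2*r)/4 + 2*r*cos(2*r) + sin(2*r)/2 + cos(2*r)/8 + C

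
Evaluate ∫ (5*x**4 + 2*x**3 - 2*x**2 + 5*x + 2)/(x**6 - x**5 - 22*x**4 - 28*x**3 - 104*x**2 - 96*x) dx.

Factor the denominator: x*(x - 6)*(x + 1)*(x + 4)*(x**2 + 4).
Partial-fraction decomposition: 3*(3*x + 23)/(100*(x**2 + 4)) - 551/(1200*(x + 4)) - 2/(105*(x + 1)) + 859/(2100*(x - 6)) - 1/(48*x).
Integrate each term; A/(x−a) gives A·log|x−a|; the (Bx+D)/(x²+p²) term gives a log and an atan.

-log(x)/48 + 859*log(x - 6)/2100 - 2*log(x + 1)/105 - 551*log(x + 4)/1200 + 9*log(x**2 + 4)/200 + 69*atan(x/2)/200 + C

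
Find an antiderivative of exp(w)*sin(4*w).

exp(w)*sin(4*w)/17 - 4*exp(w)*cos(4*w)/17 + C

Let I denote the integral. Integrate by parts with u = sin(4*w), dv = exp(w) dw, so v = exp(w): I = exp(w)*sin(4*w) − 4·∫ exp(w)*cos(4*w) dw.
Apply parts again with u = cos(4*w), dv = exp(w) dw: ∫ exp(w)*cos(4*w) dw = exp(w)*cos(4*w) + 4·I. Substituting back brings back I: I = exp(w)*sin(4*w) - 4*exp(w)*cos(4*w) − 16·I.
Solving for I: (1 + 16)·I equals the remaining terms, so I = (1/17)·(exp(w)*sin(4*w) - 4*exp(w)*cos(4*w)).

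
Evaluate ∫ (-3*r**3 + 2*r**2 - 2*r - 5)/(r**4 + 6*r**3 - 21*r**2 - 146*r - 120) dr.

-170*log(r - 5)/297 - log(r + 1)/45 + 227*log(r + 4)/54 - 727*log(r + 6)/110 + C

Factor the denominator: (r - 5)*(r + 1)*(r + 4)*(r + 6).
Partial-fraction decomposition: -727/(110*(r + 6)) + 227/(54*(r + 4)) - 1/(45*(r + 1)) - 170/(297*(r - 5)).
Integrate each term: A/(r−a) contributes A·log|r−a|.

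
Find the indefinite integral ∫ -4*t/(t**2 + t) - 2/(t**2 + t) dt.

-2*log(t**2 + t) + C

Let u = t**2 + t, so du = (2*t + 1) dt.
Rewriting, the integral becomes -2·∫ 1/u du = -2·log(u).
Substituting back, u = t**2 + t.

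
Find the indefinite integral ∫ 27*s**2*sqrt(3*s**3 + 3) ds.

Let u = 3*s**3 + 3, so du = (9*s**2) ds.
Rewriting, the integral becomes 3·∫ √u du = 3·(2/3)u^(3/2).
Substituting back, u = 3*s**3 + 3.

2*(3*s**3 + 3)**(3/2) + C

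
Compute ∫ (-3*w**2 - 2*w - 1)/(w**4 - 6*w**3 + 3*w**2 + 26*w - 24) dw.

Factor the denominator: (w - 4)*(w - 3)*(w - 1)*(w + 2).
Partial-fraction decomposition: 1/(10*(w + 2)) - 1/(3*(w - 1)) + 17/(5*(w - 3)) - 19/(6*(w - 4)).
Integrate each term: A/(w−a) contributes A·log|w−a|.

-19*log(w - 4)/6 + 17*log(w - 3)/5 - log(w - 1)/3 + log(w + 2)/10 + C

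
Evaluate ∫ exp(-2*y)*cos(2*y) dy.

Let I denote the integral. Integrate by parts with u = cos(2*y), dv = exp(-2*y) dy, so v = -exp(-2*y)/2: I = -exp(-2*y)*cos(2*y)/2 − ∫ exp(-2*y)*sin(2*y) dy.
Apply parts again with u = sin(2*y), dv = exp(-2*y) dy: ∫ exp(-2*y)*sin(2*y) dy = -exp(-2*y)*sin(2*y)/2 + I. Substituting back brings back I: I = exp(-2*y)*sin(2*y)/2 - exp(-2*y)*cos(2*y)/2 − I.
Solving for I: (1 + 1)·I equals the remaining terms, so I = (1/2)·(exp(-2*y)*sin(2*y)/2 - exp(-2*y)*cos(2*y)/2).

exp(-2*y)*sin(2*y)/4 - exp(-2*y)*cos(2*y)/4 + C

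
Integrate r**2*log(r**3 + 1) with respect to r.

Let u = r**3 + 1, so du = (3*r**2) dr.
The integral becomes (1/3)·∫ log(u) du; integrate by parts with u′=log(u), dv′=du.

r**3*log(r**3 + 1)/3 - r**3/3 + log(r**3 + 1)/3 + C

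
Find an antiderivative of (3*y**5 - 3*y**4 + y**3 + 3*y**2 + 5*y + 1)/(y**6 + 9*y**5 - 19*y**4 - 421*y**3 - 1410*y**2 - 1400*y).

-log(y)/1400 + 2734*log(y - 7)/6237 - 149*log(y + 2)/324 + 3875*log(y + 4)/88 - 27683*log(y + 5)/675 + 2831/(45*y + 225) + C

Factor the denominator: y*(y - 7)*(y + 2)*(y + 4)*(y + 5)**2.
Partial-fraction decomposition: -27683/(675*(y + 5)) - 2831/(45*(y + 5)**2) + 3875/(88*(y + 4)) - 149/(324*(y + 2)) + 2734/(6237*(y - 7)) - 1/(1400*y).
Integrate each term; A/(y−a) gives A·log|y−a|; A/(y−a)² gives −A/(y−a).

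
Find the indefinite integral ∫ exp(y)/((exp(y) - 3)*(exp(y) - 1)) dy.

log(exp(y) - 3)/2 - log(exp(y) - 1)/2 + C

Let u = e^y, du = e^y dy.
The integral becomes ∫ du/((u-1)(u-3)); decompose into partial fractions.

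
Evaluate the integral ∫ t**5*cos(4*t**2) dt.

Let u = t², du = 2t dt; rewrite as (1/2)∫ u^2·cos(4u) du.
Now integrate by parts 2 times.

t**4*sin(4*t**2)/8 + t**2*cos(4*t**2)/16 - sin(4*t**2)/64 + C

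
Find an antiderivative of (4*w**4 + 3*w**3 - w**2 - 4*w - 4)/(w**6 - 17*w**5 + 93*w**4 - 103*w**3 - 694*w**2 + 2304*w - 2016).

1319*log(w - 7)/225 + 4087*log(w - 4)/441 - 95*log(w - 3)/6 + 18*log(w - 2)/25 - 121*log(w + 3)/7350 + 590/(21*w - 84) + C

Factor the denominator: (w - 7)*(w - 4)**2*(w - 3)*(w - 2)*(w + 3).
Partial-fraction decomposition: -121/(7350*(w + 3)) + 18/(25*(w - 2)) - 95/(6*(w - 3)) + 4087/(441*(w - 4)) - 590/(21*(w - 4)**2) + 1319/(225*(w - 7)).
Integrate each term; A/(w−a) gives A·log|w−a|; A/(w−a)² gives −A/(w−a).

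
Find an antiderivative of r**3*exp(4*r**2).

(4*r**2 - 1)*exp(4*r**2)/32 + C

Let u = r², du = 2r dr; rewrite as (1/2)∫ u^1·exp(4u) du.
Now integrate by parts 1 time.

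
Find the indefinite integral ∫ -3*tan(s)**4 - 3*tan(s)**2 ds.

-tan(s)**3 + C

Let u = tan(s), so du = (tan(s)**2 + 1) ds.
Rewriting, the integral becomes -3·∫ u^2 du = -3·u^3/3.
Substituting back, u = tan(s).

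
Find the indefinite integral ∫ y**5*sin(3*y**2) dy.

Let u = y², du = 2y dy; rewrite as (1/2)∫ u^2·sin(3u) du.
Now integrate by parts 2 times.

-y**4*cos(3*y**2)/6 + y**2*sin(3*y**2)/9 + cos(3*y**2)/27 + C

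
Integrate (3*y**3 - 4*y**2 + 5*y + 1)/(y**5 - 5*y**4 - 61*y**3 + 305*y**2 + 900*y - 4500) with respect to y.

535*log(y - 6)/132 - 47689*log(y - 5)/12100 + 499*log(y + 5)/1100 - 821*log(y + 6)/1452 + 301/(110*y - 550) + C

Factor the denominator: (y - 6)*(y - 5)**2*(y + 5)*(y + 6).
Partial-fraction decomposition: -821/(1452*(y + 6)) + 499/(1100*(y + 5)) - 47689/(12100*(y - 5)) - 301/(110*(y - 5)**2) + 535/(132*(y - 6)).
Integrate each term; A/(y−a) gives A·log|y−a|; A/(y−a)² gives −A/(y−a).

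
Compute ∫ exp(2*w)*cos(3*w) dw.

3*exp(2*w)*sin(3*w)/13 + 2*exp(2*w)*cos(3*w)/13 + C

Let I denote the integral. Integrate by parts with u = cos(3*w), dv = exp(2*w) dw, so v = exp(2*w)/2: I = exp(2*w)*cos(3*w)/2 + (3/2)·∫ exp(2*w)*sin(3*w) dw.
Apply parts again with u = sin(3*w), dv = exp(2*w) dw: ∫ exp(2*w)*sin(3*w) dw = exp(2*w)*sin(3*w)/2 − (3/2)·I. Substituting back brings back I: I = 3*exp(2*w)*sin(3*w)/4 + exp(2*w)*cos(3*w)/2 − (9/4)·I.
Solving for I: (1 + 9/4)·I equals the remaining terms, so I = (4/13)·(3*exp(2*w)*sin(3*w)/4 + exp(2*w)*cos(3*w)/2).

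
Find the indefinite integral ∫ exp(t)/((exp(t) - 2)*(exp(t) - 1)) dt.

Let u = e^t, du = e^t dt.
The integral becomes ∫ du/((u-1)(u-2)); decompose into partial fractions.

log(exp(t) - 2) - log(exp(t) - 1) + C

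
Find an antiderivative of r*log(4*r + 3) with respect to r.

r**2*log(4*r + 3)/2 - r**2/4 + 3*r/8 - 9*log(4*r + 3)/32 + C

Use integration by parts with u = log(4*r + 3), dv = r dr.
Then du = 4/(4*r + 3) dr and v = r**2/2.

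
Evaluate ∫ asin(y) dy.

Use integration by parts with u = arcsin(y), dv = dy.
Then du = 1/sqrt(-y**2 + 1) dy.

y*asin(y) + sqrt(-y**2 + 1) + C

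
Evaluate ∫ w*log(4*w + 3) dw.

w**2*log(4*w + 3)/2 - w**2/4 + 3*w/8 - 9*log(4*w + 3)/32 + C

Use integration by parts with u = log(4*w + 3), dv = w dw.
Then du = 4/(4*w + 3) dw and v = w**2/2.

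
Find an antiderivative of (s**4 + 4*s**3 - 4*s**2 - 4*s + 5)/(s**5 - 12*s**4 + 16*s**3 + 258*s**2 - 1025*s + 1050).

Factor the denominator: (s - 7)*(s - 5)*(s - 3)*(s - 2)*(s + 5).
Partial-fraction decomposition: 5/(672*(s + 5)) - 29/(105*(s - 2)) + 73/(32*(s - 3)) - 101/(12*(s - 5)) + 1777/(240*(s - 7)).
Integrate each term: A/(s−a) contributes A·log|s−a|.

1777*log(s - 7)/240 - 101*log(s - 5)/12 + 73*log(s - 3)/32 - 29*log(s - 2)/105 + 5*log(s + 5)/672 + C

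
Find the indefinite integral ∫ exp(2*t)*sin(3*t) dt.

Let I denote the integral. Integrate by parts with u = sin(3*t), dv = exp(2*t) dt, so v = exp(2*t)/2: I = exp(2*t)*sin(3*t)/2 − (3/2)·∫ exp(2*t)*cos(3*t) dt.
Apply parts again with u = cos(3*t), dv = exp(2*t) dt: ∫ exp(2*t)*cos(3*t) dt = exp(2*t)*cos(3*t)/2 + (3/2)·I. Substituting back brings back I: I = exp(2*t)*sin(3*t)/2 - 3*exp(2*t)*cos(3*t)/4 − (9/4)·I.
Solving for I: (1 + 9/4)·I equals the remaining terms, so I = (4/13)·(exp(2*t)*sin(3*t)/2 - 3*exp(2*t)*cos(3*t)/4).

2*exp(2*t)*sin(3*t)/13 - 3*exp(2*t)*cos(3*t)/13 + C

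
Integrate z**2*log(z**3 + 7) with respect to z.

z**3*log(z**3 + 7)/3 - z**3/3 + 7*log(z**3 + 7)/3 + C

Let u = z**3 + 7, so du = (3*z**2) dz.
The integral becomes (1/3)·∫ log(u) du; integrate by parts with u′=log(u), dv′=du.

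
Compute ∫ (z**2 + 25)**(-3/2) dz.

z/(25*sqrt(z**2 + 25)) + C

Substitute z = 5·tan(θ), so dz = 5·sec(θ)^2 dθ and the radical becomes sqrt(z**2 + 25) = 5·sec(θ) by the Pythagorean identity.
Integrate the resulting trig expression in θ, then back-substitute tan(θ) = z/5, sec(θ) = sqrt(z**2 + 25)/5 (absorbing any constant into C).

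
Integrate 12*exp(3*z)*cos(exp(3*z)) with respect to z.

4*sin(exp(3*z)) + C

Let u = exp(3*z), so du = (3*exp(3*z)) dz.
Rewriting, the integral becomes 4·∫ cos(u) du = 4·sin(u).
Substituting back, u = exp(3*z).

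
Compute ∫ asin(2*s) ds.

Use integration by parts with u = arcsin(2*s), dv = ds.
Then du = 2/sqrt(-4*s**2 + 1) ds.

s*asin(2*s) + sqrt(-4*s**2 + 1)/2 + C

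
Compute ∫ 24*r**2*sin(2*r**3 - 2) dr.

Let u = 2*r**3 - 2, so du = (6*r**2) dr.
Rewriting, the integral becomes 4·∫ sin(u) du = 4·-cos(u).
Substituting back, u = 2*r**3 - 2.

-4*cos(2*r**3 - 2) + C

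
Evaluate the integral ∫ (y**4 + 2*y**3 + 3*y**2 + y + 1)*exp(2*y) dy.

(y**4 + 3*y**2 - 2*y + 2)*exp(2*y)/2 + C

Use integration by parts with u = y**4 + 2*y**3 + 3*y**2 + y + 1, dv = exp(2*y) dy, so v = exp(2*y)/2.
Apply parts 4 times (tabular method): alternate signs, differentiate u down to 0, integrate dv up.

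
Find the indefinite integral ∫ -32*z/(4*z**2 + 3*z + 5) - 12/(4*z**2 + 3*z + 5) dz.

Let u = 4*z**2 + 3*z + 5, so du = (8*z + 3) dz.
Rewriting, the integral becomes -4·∫ 1/u du = -4·log(u).
Substituting back, u = 4*z**2 + 3*z + 5.

-4*log(4*z**2 + 3*z + 5) + C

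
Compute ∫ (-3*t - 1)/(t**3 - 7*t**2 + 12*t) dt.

Factor the denominator: t*(t - 4)*(t - 3).
Partial-fraction decomposition: 10/(3*(t - 3)) - 13/(4*(t - 4)) - 1/(12*t).
Integrate each term: A/(t−a) contributes A·log|t−a|.

-log(t)/12 - 13*log(t - 4)/4 + 10*log(t - 3)/3 + C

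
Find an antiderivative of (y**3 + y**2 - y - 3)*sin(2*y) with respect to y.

Use integration by parts with u = y**3 + y**2 - y - 3, dv = sin(2*y) dy, so v = -cos(2*y)/2.
Apply parts 3 times (tabular method): alternate signs, differentiate u down to 0, integrate dv up.

-y**3*cos(2*y)/2 + 3*y**2*sin(2*y)/4 - y**2*cos(2*y)/2 + y*sin(2*y)/2 + 5*y*cos(2*y)/4 - 5*sin(2*y)/8 + 7*cos(2*y)/4 + C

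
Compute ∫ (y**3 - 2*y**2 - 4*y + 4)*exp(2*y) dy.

(4*y**3 - 14*y**2 - 2*y + 17)*exp(2*y)/8 + C

Use integration by parts with u = y**3 - 2*y**2 - 4*y + 4, dv = exp(2*y) dy, so v = exp(2*y)/2.
Apply parts 3 times (tabular method): alternate signs, differentiate u down to 0, integrate dv up.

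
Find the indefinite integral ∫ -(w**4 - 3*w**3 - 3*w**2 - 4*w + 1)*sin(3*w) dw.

w**4*cos(3*w)/3 - 4*w**3*sin(3*w)/9 - w**3*cos(3*w) + w**2*sin(3*w) - 13*w**2*cos(3*w)/9 + 26*w*sin(3*w)/27 - 2*w*cos(3*w)/3 + 2*sin(3*w)/9 + 53*cos(3*w)/81 + C

Use integration by parts with u = w**4 - 3*w**3 - 3*w**2 - 4*w + 1, dv = -sin(3*w) dw, so v = cos(3*w)/3.
Apply parts 4 times (tabular method): alternate signs, differentiate u down to 0, integrate dv up.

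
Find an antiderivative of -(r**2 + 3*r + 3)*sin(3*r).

Use integration by parts with u = r**2 + 3*r + 3, dv = -sin(3*r) dr, so v = cos(3*r)/3.
Apply parts 2 times (tabular method): alternate signs, differentiate u down to 0, integrate dv up.

r**2*cos(3*r)/3 - 2*r*sin(3*r)/9 + r*cos(3*r) - sin(3*r)/3 + 25*cos(3*r)/27 + C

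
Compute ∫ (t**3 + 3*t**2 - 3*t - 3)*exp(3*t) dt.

Use integration by parts with u = t**3 + 3*t**2 - 3*t - 3, dv = exp(3*t) dt, so v = exp(3*t)/3.
Apply parts 3 times (tabular method): alternate signs, differentiate u down to 0, integrate dv up.

(9*t**3 + 18*t**2 - 39*t - 14)*exp(3*t)/27 + C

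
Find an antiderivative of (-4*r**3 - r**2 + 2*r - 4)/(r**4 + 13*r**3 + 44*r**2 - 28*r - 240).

-3*log(r - 2)/28 - 19*log(r + 4) + 461*log(r + 5)/7 - 203*log(r + 6)/4 + C

Factor the denominator: (r - 2)*(r + 4)*(r + 5)*(r + 6).
Partial-fraction decomposition: -203/(4*(r + 6)) + 461/(7*(r + 5)) - 19/(r + 4) - 3/(28*(r - 2)).
Integrate each term: A/(r−a) contributes A·log|r−a|.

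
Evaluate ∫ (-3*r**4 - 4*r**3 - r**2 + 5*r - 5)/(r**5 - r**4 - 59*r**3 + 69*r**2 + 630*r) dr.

Factor the denominator: r*(r - 6)*(r - 5)*(r + 3)*(r + 7).
Partial-fraction decomposition: -370/(273*(r + 7)) + 41/(216*(r + 3)) + 119/(24*(r - 5)) - 4763/(702*(r - 6)) - 1/(126*r).
Integrate each term: A/(r−a) contributes A·log|r−a|.

-log(r)/126 - 4763*log(r - 6)/702 + 119*log(r - 5)/24 + 41*log(r + 3)/216 - 370*log(r + 7)/273 + C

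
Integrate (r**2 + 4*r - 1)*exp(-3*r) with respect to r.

Use integration by parts with u = r**2 + 4*r - 1, dv = exp(-3*r) dr, so v = -exp(-3*r)/3.
Apply parts 2 times (tabular method): alternate signs, differentiate u down to 0, integrate dv up.

(-9*r**2 - 42*r - 5)*exp(-3*r)/27 + C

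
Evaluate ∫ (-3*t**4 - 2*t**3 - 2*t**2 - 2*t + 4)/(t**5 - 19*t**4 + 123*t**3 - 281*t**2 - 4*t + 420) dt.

Factor the denominator: (t - 7)*(t - 6)*(t - 5)*(t - 2)*(t + 1).
Partial-fraction decomposition: 1/(336*(t + 1)) + 2/(5*(t - 2)) - 727/(12*(t - 5)) + 1100/(7*(t - 6)) - 7997/(80*(t - 7)).
Integrate each term: A/(t−a) contributes A·log|t−a|.

-7997*log(t - 7)/80 + 1100*log(t - 6)/7 - 727*log(t - 5)/12 + 2*log(t - 2)/5 + log(t + 1)/336 + C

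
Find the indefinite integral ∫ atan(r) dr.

r*atan(r) - log(r**2 + 1)/2 + C

Use integration by parts with u = arctan(r), dv = dr.
Then du = 1/(r**2 + 1) dr.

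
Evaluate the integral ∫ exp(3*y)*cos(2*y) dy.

Let I denote the integral. Integrate by parts with u = cos(2*y), dv = exp(3*y) dy, so v = exp(3*y)/3: I = exp(3*y)*cos(2*y)/3 + (2/3)·∫ exp(3*y)*sin(2*y) dy.
Apply parts again with u = sin(2*y), dv = exp(3*y) dy: ∫ exp(3*y)*sin(2*y) dy = exp(3*y)*sin(2*y)/3 − (2/3)·I. Substituting back brings back I: I = 2*exp(3*y)*sin(2*y)/9 + exp(3*y)*cos(2*y)/3 − (4/9)·I.
Solving for I: (1 + 4/9)·I equals the remaining terms, so I = (9/13)·(2*exp(3*y)*sin(2*y)/9 + exp(3*y)*cos(2*y)/3).

2*exp(3*y)*sin(2*y)/13 + 3*exp(3*y)*cos(2*y)/13 + C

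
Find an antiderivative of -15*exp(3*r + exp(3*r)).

-5*exp(exp(3*r)) + C

Let u = exp(3*r), so du = (3*exp(3*r)) dr.
Rewriting, the integral becomes -5·∫ e^u du = -5·e^u.
Substituting back, u = exp(3*r).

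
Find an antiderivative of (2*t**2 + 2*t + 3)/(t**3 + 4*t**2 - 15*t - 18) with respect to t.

3*log(t - 3)/4 - 3*log(t + 1)/20 + 7*log(t + 6)/5 + C

Factor the denominator: (t - 3)*(t + 1)*(t + 6).
Partial-fraction decomposition: 7/(5*(t + 6)) - 3/(20*(t + 1)) + 3/(4*(t - 3)).
Integrate each term: A/(t−a) contributes A·log|t−a|.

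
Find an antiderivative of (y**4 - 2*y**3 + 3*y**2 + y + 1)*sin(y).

Use integration by parts with u = y**4 - 2*y**3 + 3*y**2 + y + 1, dv = sin(y) dy, so v = -cos(y).
Apply parts 4 times (tabular method): alternate signs, differentiate u down to 0, integrate dv up.

-y**4*cos(y) + 4*y**3*sin(y) + 2*y**3*cos(y) - 6*y**2*sin(y) + 9*y**2*cos(y) - 18*y*sin(y) - 13*y*cos(y) + 13*sin(y) - 19*cos(y) + C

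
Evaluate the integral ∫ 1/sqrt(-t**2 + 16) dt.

Substitute t = 4·sin(θ), so dt = 4·cos(θ) dθ and the radical becomes sqrt(-t**2 + 16) = 4·cos(θ) by the Pythagorean identity.
Integrate the resulting trig expression in θ, then back-substitute θ = asin(t/4), sin(θ) = t/4, cos(θ) = sqrt(-t**2 + 16)/4 (absorbing any constant into C).

asin(t/4) + C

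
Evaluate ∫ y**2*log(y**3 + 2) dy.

y**3*log(y**3 + 2)/3 - y**3/3 + 2*log(y**3 + 2)/3 + C

Let u = y**3 + 2, so du = (3*y**2) dy.
The integral becomes (1/3)·∫ log(u) du; integrate by parts with u′=log(u), dv′=du.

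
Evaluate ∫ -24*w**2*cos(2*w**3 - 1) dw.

Let u = 2*w**3 - 1, so du = (6*w**2) dw.
Rewriting, the integral becomes -4·∫ cos(u) du = -4·sin(u).
Substituting back, u = 2*w**3 - 1.

-4*sin(2*w**3 - 1) + C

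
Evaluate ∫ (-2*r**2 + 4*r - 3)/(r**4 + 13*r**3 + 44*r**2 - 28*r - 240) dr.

-log(r - 2)/112 + 17*log(r + 4)/4 - 73*log(r + 5)/7 + 99*log(r + 6)/16 + C

Factor the denominator: (r - 2)*(r + 4)*(r + 5)*(r + 6).
Partial-fraction decomposition: 99/(16*(r + 6)) - 73/(7*(r + 5)) + 17/(4*(r + 4)) - 1/(112*(r - 2)).
Integrate each term: A/(r−a) contributes A·log|r−a|.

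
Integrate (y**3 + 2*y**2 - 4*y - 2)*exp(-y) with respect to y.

(-y**3 - 5*y**2 - 6*y - 4)*exp(-y) + C

Use integration by parts with u = y**3 + 2*y**2 - 4*y - 2, dv = exp(-y) dy, so v = -exp(-y).
Apply parts 3 times (tabular method): alternate signs, differentiate u down to 0, integrate dv up.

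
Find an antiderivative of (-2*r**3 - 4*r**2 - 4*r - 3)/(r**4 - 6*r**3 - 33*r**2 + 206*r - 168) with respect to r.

-913*log(r - 7)/234 + 211*log(r - 4)/90 - 13*log(r - 1)/126 - 309*log(r + 6)/910 + C

Factor the denominator: (r - 7)*(r - 4)*(r - 1)*(r + 6).
Partial-fraction decomposition: -309/(910*(r + 6)) - 13/(126*(r - 1)) + 211/(90*(r - 4)) - 913/(234*(r - 7)).
Integrate each term: A/(r−a) contributes A·log|r−a|.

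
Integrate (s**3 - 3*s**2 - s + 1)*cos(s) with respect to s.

s**3*sin(s) - 3*s**2*sin(s) + 3*s**2*cos(s) - 7*s*sin(s) - 6*s*cos(s) + 7*sin(s) - 7*cos(s) + C

Use integration by parts with u = s**3 - 3*s**2 - s + 1, dv = cos(s) ds, so v = sin(s).
Apply parts 3 times (tabular method): alternate signs, differentiate u down to 0, integrate dv up.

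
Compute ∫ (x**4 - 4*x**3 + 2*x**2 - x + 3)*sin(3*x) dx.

Use integration by parts with u = x**4 - 4*x**3 + 2*x**2 - x + 3, dv = sin(3*x) dx, so v = -cos(3*x)/3.
Apply parts 4 times (tabular method): alternate signs, differentiate u down to 0, integrate dv up.

-x**4*cos(3*x)/3 + 4*x**3*sin(3*x)/9 + 4*x**3*cos(3*x)/3 - 4*x**2*sin(3*x)/3 - 2*x**2*cos(3*x)/9 + 4*x*sin(3*x)/27 - 5*x*cos(3*x)/9 + 5*sin(3*x)/27 - 77*cos(3*x)/81 + C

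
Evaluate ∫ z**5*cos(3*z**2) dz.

z**4*sin(3*z**2)/6 + z**2*cos(3*z**2)/9 - sin(3*z**2)/27 + C

Let u = z², du = 2z dz; rewrite as (1/2)∫ u^2·cos(3u) du.
Now integrate by parts 2 times.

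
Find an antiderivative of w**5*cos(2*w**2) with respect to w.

w**4*sin(2*w**2)/4 + w**2*cos(2*w**2)/4 - sin(2*w**2)/8 + C

Let u = w², du = 2w dw; rewrite as (1/2)∫ u^2·cos(2u) du.
Now integrate by parts 2 times.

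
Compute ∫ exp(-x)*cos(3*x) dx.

3*exp(-x)*sin(3*x)/10 - exp(-x)*cos(3*x)/10 + C

Let I denote the integral. Integrate by parts with u = cos(3*x), dv = exp(-x) dx, so v = -exp(-x): I = -exp(-x)*cos(3*x) − 3·∫ exp(-x)*sin(3*x) dx.
Apply parts again with u = sin(3*x), dv = exp(-x) dx: ∫ exp(-x)*sin(3*x) dx = -exp(-x)*sin(3*x) + 3·I. Substituting back brings back I: I = 3*exp(-x)*sin(3*x) - exp(-x)*cos(3*x) − 9·I.
Solving for I: (1 + 9)·I equals the remaining terms, so I = (1/10)·(3*exp(-x)*sin(3*x) - exp(-x)*cos(3*x)).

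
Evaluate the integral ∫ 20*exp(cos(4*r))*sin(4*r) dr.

Let u = cos(4*r), so du = (-4*sin(4*r)) dr.
Rewriting, the integral becomes -5·∫ e^u du = -5·e^u.
Substituting back, u = cos(4*r).

-5*exp(cos(4*r)) + C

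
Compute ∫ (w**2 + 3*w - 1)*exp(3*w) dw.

(9*w**2 + 21*w - 16)*exp(3*w)/27 + C

Use integration by parts with u = w**2 + 3*w - 1, dv = exp(3*w) dw, so v = exp(3*w)/3.
Apply parts 2 times (tabular method): alternate signs, differentiate u down to 0, integrate dv up.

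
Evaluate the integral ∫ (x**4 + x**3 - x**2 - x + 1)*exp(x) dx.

(x**4 - 3*x**3 + 8*x**2 - 17*x + 18)*exp(x) + C

Use integration by parts with u = x**4 + x**3 - x**2 - x + 1, dv = exp(x) dx, so v = exp(x).
Apply parts 4 times (tabular method): alternate signs, differentiate u down to 0, integrate dv up.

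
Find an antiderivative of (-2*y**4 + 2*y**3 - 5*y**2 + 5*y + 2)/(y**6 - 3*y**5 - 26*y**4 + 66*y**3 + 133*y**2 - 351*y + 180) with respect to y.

Factor the denominator: (y - 5)*(y - 3)*(y - 1)**2*(y + 3)*(y + 4).
Partial-fraction decomposition: 82/(175*(y + 4)) - 137/(384*(y + 3)) - 1/(25*(y - 1)) + 1/(80*(y - 1)**2) + 17/(42*(y - 3)) - 61/(128*(y - 5)).
Integrate each term; A/(y−a) gives A·log|y−a|; A/(y−a)² gives −A/(y−a).

-61*log(y - 5)/128 + 17*log(y - 3)/42 - log(y - 1)/25 - 137*log(y + 3)/384 + 82*log(y + 4)/175 - 1/(80*y - 80) + C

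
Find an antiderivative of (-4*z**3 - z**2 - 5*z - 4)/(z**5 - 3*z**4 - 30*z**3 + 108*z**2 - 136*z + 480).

Factor the denominator: (z - 5)*(z - 4)*(z + 6)*(z**2 + 4).
Partial-fraction decomposition: 11*(33*z - 38)/(5800*(z**2 + 4)) + 427/(2200*(z + 6)) + 37/(25*(z - 4)) - 554/(319*(z - 5)).
Integrate each term; A/(z−a) gives A·log|z−a|; the (Bz+D)/(z²+p²) term gives a log and an atan.

-554*log(z - 5)/319 + 37*log(z - 4)/25 + 427*log(z + 6)/2200 + 363*log(z**2 + 4)/11600 - 209*atan(z/2)/5800 + C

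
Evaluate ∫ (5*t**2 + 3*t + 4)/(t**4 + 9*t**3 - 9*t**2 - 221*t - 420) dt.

log(t - 5)/6 - 5*log(t + 3)/4 + 8*log(t + 4)/3 - 19*log(t + 7)/12 + C

Factor the denominator: (t - 5)*(t + 3)*(t + 4)*(t + 7).
Partial-fraction decomposition: -19/(12*(t + 7)) + 8/(3*(t + 4)) - 5/(4*(t + 3)) + 1/(6*(t - 5)).
Integrate each term: A/(t−a) contributes A·log|t−a|.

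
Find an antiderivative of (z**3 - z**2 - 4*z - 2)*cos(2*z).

Use integration by parts with u = z**3 - z**2 - 4*z - 2, dv = cos(2*z) dz, so v = sin(2*z)/2.
Apply parts 3 times (tabular method): alternate signs, differentiate u down to 0, integrate dv up.

z**3*sin(2*z)/2 - z**2*sin(2*z)/2 + 3*z**2*cos(2*z)/4 - 11*z*sin(2*z)/4 - z*cos(2*z)/2 - 3*sin(2*z)/4 - 11*cos(2*z)/8 + C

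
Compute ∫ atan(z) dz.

z*atan(z) - log(z**2 + 1)/2 + C

Use integration by parts with u = arctan(z), dv = dz.
Then du = 1/(z**2 + 1) dz.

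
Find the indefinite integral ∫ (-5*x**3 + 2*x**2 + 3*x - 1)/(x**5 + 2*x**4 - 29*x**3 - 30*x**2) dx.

-119*log(x)/900 - 17*log(x - 5)/50 - log(x + 1)/10 + 103*log(x + 6)/180 - 1/(30*x) + C

Factor the denominator: x**2*(x - 5)*(x + 1)*(x + 6).
Partial-fraction decomposition: 103/(180*(x + 6)) - 1/(10*(x + 1)) - 17/(50*(x - 5)) - 119/(900*x) + 1/(30*x**2).
Integrate each term; A/(x−a) gives A·log|x−a|; A/(x−a)² gives −A/(x−a).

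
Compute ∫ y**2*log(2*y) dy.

Use integration by parts with u = log(2*y), dv = y**2 dy.
Then du = 1/y dy and v = y**3/3.

y**3*(log(y) + log(2))/3 - y**3/9 + C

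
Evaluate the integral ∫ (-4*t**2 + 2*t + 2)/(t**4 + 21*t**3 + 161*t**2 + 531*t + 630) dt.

Factor the denominator: (t + 3)*(t + 5)*(t + 6)*(t + 7).
Partial-fraction decomposition: 26/(t + 7) - 154/(3*(t + 6)) + 27/(t + 5) - 5/(3*(t + 3)).
Integrate each term: A/(t−a) contributes A·log|t−a|.

-5*log(t + 3)/3 + 27*log(t + 5) - 154*log(t + 6)/3 + 26*log(t + 7) + C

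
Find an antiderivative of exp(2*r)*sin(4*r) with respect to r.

Let I denote the integral. Integrate by parts with u = sin(4*r), dv = exp(2*r) dr, so v = exp(2*r)/2: I = exp(2*r)*sin(4*r)/2 − 2·∫ exp(2*r)*cos(4*r) dr.
Apply parts again with u = cos(4*r), dv = exp(2*r) dr: ∫ exp(2*r)*cos(4*r) dr = exp(2*r)*cos(4*r)/2 + 2·I. Substituting back brings back I: I = exp(2*r)*sin(4*r)/2 - exp(2*r)*cos(4*r) − 4·I.
Solving for I: (1 + 4)·I equals the remaining terms, so I = (1/5)·(exp(2*r)*sin(4*r)/2 - exp(2*r)*cos(4*r)).

exp(2*r)*sin(4*r)/10 - exp(2*r)*cos(4*r)/5 + C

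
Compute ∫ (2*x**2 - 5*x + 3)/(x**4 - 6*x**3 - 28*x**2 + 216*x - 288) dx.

Factor the denominator: (x - 6)*(x - 4)*(x - 2)*(x + 6).
Partial-fraction decomposition: -7/(64*(x + 6)) + 1/(64*(x - 2)) - 3/(8*(x - 4)) + 15/(32*(x - 6)).
Integrate each term: A/(x−a) contributes A·log|x−a|.

15*log(x - 6)/32 - 3*log(x - 4)/8 + log(x - 2)/64 - 7*log(x + 6)/64 + C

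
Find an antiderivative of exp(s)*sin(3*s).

Let I denote the integral. Integrate by parts with u = sin(3*s), dv = exp(s) ds, so v = exp(s): I = exp(s)*sin(3*s) − 3·∫ exp(s)*cos(3*s) ds.
Apply parts again with u = cos(3*s), dv = exp(s) ds: ∫ exp(s)*cos(3*s) ds = exp(s)*cos(3*s) + 3·I. Substituting back brings back I: I = exp(s)*sin(3*s) - 3*exp(s)*cos(3*s) − 9·I.
Solving for I: (1 + 9)·I equals the remaining terms, so I = (1/10)·(exp(s)*sin(3*s) - 3*exp(s)*cos(3*s)).

exp(s)*sin(3*s)/10 - 3*exp(s)*cos(3*s)/10 + C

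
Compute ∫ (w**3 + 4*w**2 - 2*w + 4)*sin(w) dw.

Use integration by parts with u = w**3 + 4*w**2 - 2*w + 4, dv = sin(w) dw, so v = -cos(w).
Apply parts 3 times (tabular method): alternate signs, differentiate u down to 0, integrate dv up.

-w**3*cos(w) + 3*w**2*sin(w) - 4*w**2*cos(w) + 8*w*sin(w) + 8*w*cos(w) - 8*sin(w) + 4*cos(w) + C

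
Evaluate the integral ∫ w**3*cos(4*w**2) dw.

w**2*sin(4*w**2)/8 + cos(4*w**2)/32 + C

Let u = w², du = 2w dw; rewrite as (1/2)∫ u^1·cos(4u) du.
Now integrate by parts 1 time.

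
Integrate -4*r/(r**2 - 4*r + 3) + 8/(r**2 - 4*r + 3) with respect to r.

-2*log(r**2 - 4*r + 3) + C

Let u = r**2 - 4*r + 3, so du = (2*r - 4) dr.
Rewriting, the integral becomes -2·∫ 1/u du = -2·log(u).
Substituting back, u = r**2 - 4*r + 3.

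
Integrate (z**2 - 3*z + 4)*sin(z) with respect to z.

-z**2*cos(z) + 2*z*sin(z) + 3*z*cos(z) - 3*sin(z) - 2*cos(z) + C

Use integration by parts with u = z**2 - 3*z + 4, dv = sin(z) dz, so v = -cos(z).
Apply parts 2 times (tabular method): alternate signs, differentiate u down to 0, integrate dv up.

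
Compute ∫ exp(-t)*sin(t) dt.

-exp(-t)*sin(t)/2 - exp(-t)*cos(t)/2 + C

Let I denote the integral. Integrate by parts with u = sin(t), dv = exp(-t) dt, so v = -exp(-t): I = -exp(-t)*sin(t) + ∫ exp(-t)*cos(t) dt.
Apply parts again with u = cos(t), dv = exp(-t) dt: ∫ exp(-t)*cos(t) dt = -exp(-t)*cos(t) − I. Substituting back brings back I: I = -exp(-t)*sin(t) - exp(-t)*cos(t) − I.
Solving for I: (1 + 1)·I equals the remaining terms, so I = (1/2)·(-exp(-t)*sin(t) - exp(-t)*cos(t)).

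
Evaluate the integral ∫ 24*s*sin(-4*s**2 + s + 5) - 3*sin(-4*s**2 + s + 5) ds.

Let u = 4*s**2 - s - 5, so du = (8*s - 1) ds.
Rewriting, the integral becomes -3·∫ sin(u) du = -3·-cos(u).
Substituting back, u = 4*s**2 - s - 5.

3*cos(-4*s**2 + s + 5) + C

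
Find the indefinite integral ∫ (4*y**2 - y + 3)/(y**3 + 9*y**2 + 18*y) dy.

Factor the denominator: y*(y + 3)*(y + 6).
Partial-fraction decomposition: 17/(2*(y + 6)) - 14/(3*(y + 3)) + 1/(6*y).
Integrate each term: A/(y−a) contributes A·log|y−a|.

log(y)/6 - 14*log(y + 3)/3 + 17*log(y + 6)/2 + C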